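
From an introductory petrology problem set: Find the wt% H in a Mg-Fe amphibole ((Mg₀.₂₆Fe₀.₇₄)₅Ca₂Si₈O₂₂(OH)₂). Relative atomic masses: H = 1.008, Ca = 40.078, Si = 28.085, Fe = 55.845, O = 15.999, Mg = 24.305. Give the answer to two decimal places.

Formula mass = 1.30·24.305 + 3.70·55.845 + 2·40.078 + 8·28.085 + 24·15.999 + 2·1.008 = 929.051 g/mol, of which 2.016 g is H.
So H makes up 2.016/929.051 = 0.0022 of the mass, i.e. 0.22%.

0.22 wt%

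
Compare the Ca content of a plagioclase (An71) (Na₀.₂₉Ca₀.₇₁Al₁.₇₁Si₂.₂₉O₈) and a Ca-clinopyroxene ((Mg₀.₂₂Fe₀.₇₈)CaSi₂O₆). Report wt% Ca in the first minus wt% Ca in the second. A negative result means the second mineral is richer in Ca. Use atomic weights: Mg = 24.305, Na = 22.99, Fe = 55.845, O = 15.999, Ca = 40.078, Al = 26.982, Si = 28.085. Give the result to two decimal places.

M(Na₀.₂₉Ca₀.₇₁Al₁.₇₁Si₂.₂₉O₈) = 273.568 g/mol, so wt% Ca = 28.455/273.568 × 100 = 10.40%.
M((Mg₀.₂₂Fe₀.₇₈)CaSi₂O₆) = 241.148 g/mol, so wt% Ca = 40.078/241.148 × 100 = 16.62%.
10.40 − 16.62 = -6.22 pp.

-6.22 percentage points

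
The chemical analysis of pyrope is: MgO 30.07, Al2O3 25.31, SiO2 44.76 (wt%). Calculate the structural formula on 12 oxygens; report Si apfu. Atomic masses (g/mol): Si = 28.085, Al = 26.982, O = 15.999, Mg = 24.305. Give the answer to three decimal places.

30.07 wt% MgO ÷ 40.304 g/mol = 0.74608 mol, giving 0.74608 Mg and 0.74608 O.
25.31 wt% Al2O3 ÷ 101.961 g/mol = 0.24823 mol, giving 0.49646 Al and 0.74469 O.
44.76 wt% SiO2 ÷ 60.083 g/mol = 0.74497 mol, giving 0.74497 Si and 1.48994 O.
Oxygen sums to 2.98071; scaling by 12/2.98071 = 4.02589 puts the formula on 12 O.
Si: 0.74497 × 4.02589 = 2.999 atoms per formula unit.

2.999 Si apfu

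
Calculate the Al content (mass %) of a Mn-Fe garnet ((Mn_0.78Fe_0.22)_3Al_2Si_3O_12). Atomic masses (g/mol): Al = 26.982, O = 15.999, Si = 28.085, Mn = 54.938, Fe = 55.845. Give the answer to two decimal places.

10.89 mass %

Molar mass of (Mn_0.78Fe_0.22)_3Al_2Si_3O_12: 2.34*54.938 + 0.66*55.845 + 2*26.982 + 3*28.085 + 12*15.999 = 495.620 g/mol.
Mass of Al per formula unit: 2 × 26.982 = 53.964 g.
Weight fraction Al = 53.964 / 495.620 = 0.1089.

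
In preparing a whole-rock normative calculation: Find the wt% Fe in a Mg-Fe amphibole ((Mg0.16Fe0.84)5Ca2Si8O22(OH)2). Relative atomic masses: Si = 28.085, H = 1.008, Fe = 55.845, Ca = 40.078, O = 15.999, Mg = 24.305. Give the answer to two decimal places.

Formula mass = 0.80·24.305 + 4.20·55.845 + 2·40.078 + 8·28.085 + 24·15.999 + 2·1.008 = 944.821 g/mol, of which 234.549 g is Fe.
So Fe makes up 234.549/944.821 = 0.2482 of the mass, i.e. 24.82%.

24.82 wt%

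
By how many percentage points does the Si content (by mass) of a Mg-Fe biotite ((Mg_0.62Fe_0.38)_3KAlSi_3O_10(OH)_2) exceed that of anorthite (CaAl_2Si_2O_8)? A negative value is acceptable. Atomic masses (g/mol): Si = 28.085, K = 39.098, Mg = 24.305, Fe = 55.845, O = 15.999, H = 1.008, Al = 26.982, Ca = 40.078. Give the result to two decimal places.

M((Mg_0.62Fe_0.38)_3KAlSi_3O_10(OH)_2) = 453.210 g/mol, so wt% Si = 84.255/453.210 × 100 = 18.59%.
M(CaAl_2Si_2O_8) = 278.204 g/mol, so wt% Si = 56.170/278.204 × 100 = 20.19%.
18.59 − 20.19 = -1.60 pp.

-1.60 percentage points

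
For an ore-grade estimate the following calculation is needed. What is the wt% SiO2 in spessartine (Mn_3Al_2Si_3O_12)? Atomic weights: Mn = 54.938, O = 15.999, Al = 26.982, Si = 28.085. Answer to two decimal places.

Formula mass = 495.021 g/mol.
3 Si → 3.0000 mol SiO2 per formula unit; M(SiO2) = 60.083, so SiO2 mass = 180.249 g.
180.249/495.021 × 100 = 36.41 wt%.

36.41 wt%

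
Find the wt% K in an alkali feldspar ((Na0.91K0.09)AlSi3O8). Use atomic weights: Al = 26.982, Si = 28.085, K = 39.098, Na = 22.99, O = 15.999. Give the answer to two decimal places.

M((Na0.91K0.09)AlSi3O8) = 263.669 g/mol.
K contributes 0.09 × 39.098 = 3.519 g per mole.
3.519/263.669 = 0.0133 → 1.33%.

1.33 wt%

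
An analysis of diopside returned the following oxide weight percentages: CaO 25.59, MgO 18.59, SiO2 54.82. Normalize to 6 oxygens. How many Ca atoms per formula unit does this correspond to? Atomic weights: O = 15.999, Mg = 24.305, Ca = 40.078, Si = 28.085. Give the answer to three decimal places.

0.998 Ca apfu

25.59 wt% CaO ÷ 56.077 g/mol = 0.45634 mol, giving 0.45634 Ca and 0.45634 O.
18.59 wt% MgO ÷ 40.304 g/mol = 0.46124 mol, giving 0.46124 Mg and 0.46124 O.
54.82 wt% SiO2 ÷ 60.083 g/mol = 0.91240 mol, giving 0.91240 Si and 1.82480 O.
Oxygen sums to 2.74238; scaling by 6/2.74238 = 2.18788 puts the formula on 6 O.
Ca: 0.45634 × 2.18788 = 0.998 atoms per formula unit.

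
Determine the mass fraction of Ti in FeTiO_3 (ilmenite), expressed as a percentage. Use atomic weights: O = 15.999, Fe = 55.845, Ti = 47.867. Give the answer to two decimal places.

Molar mass of FeTiO_3: 1·55.845 + 1·47.867 + 3·15.999 = 151.709 g/mol.
Mass of Ti per formula unit: 1 × 47.867 = 47.867 g.
Weight fraction Ti = 47.867 / 151.709 = 0.3155.

31.55 wt%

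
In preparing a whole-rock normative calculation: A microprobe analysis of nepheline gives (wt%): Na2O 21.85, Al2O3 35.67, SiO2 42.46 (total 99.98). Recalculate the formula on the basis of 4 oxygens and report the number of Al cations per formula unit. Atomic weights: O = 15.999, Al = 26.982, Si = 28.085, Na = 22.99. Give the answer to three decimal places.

0.994 Al apfu

Na2O (M=61.979): mol = 0.35254; Na = 0.70508, O = 0.35254.
Al2O3 (M=101.961): mol = 0.34984; Al = 0.69968, O = 1.04952.
SiO2 (M=60.083): mol = 0.70669; Si = 0.70669, O = 1.41338.
ΣO = 2.81544; factor = 4/ΣO = 1.42074.
Al apfu = 0.69968 × 1.42074 = 0.994.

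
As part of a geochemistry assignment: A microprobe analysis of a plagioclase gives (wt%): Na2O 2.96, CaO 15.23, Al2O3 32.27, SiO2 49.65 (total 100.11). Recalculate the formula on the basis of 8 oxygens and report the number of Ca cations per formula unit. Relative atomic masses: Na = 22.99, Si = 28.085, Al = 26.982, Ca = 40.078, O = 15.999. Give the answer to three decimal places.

Na2O: 2.96/61.979 = 0.04776 mol → 0.09552 mol Na, 0.04776 mol O.
CaO: 15.23/56.077 = 0.27159 mol → 0.27159 mol Ca, 0.27159 mol O.
Al2O3: 32.27/101.961 = 0.31649 mol → 0.63298 mol Al, 0.94947 mol O.
SiO2: 49.65/60.083 = 0.82636 mol → 0.82636 mol Si, 1.65272 mol O.
Total oxygen = 2.92154 mol. Normalization factor = 8/2.92154 = 2.73828.
Ca per 8 O = 0.27159 × 2.73828 = 0.744.

0.744 Ca apfu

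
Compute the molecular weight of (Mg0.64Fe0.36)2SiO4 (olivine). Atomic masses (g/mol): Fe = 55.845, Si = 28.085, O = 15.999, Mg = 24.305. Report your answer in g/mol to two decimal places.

The formula mass is the sum 1.28*24.305 + 0.72*55.845 + 1*28.085 + 4*15.999.

163.40 g/mol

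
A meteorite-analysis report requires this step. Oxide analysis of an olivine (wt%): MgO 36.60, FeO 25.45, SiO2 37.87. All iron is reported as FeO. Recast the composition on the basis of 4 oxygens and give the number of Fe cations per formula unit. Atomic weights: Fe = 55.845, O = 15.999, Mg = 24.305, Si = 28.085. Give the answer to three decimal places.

MgO (M=40.304): mol = 0.90810; Mg = 0.90810, O = 0.90810.
FeO (M=71.844): mol = 0.35424; Fe = 0.35424, O = 0.35424.
SiO2 (M=60.083): mol = 0.63029; Si = 0.63029, O = 1.26058.
ΣO = 2.52292; factor = 4/ΣO = 1.58546.
Fe apfu = 0.35424 × 1.58546 = 0.562.

0.562 Fe apfu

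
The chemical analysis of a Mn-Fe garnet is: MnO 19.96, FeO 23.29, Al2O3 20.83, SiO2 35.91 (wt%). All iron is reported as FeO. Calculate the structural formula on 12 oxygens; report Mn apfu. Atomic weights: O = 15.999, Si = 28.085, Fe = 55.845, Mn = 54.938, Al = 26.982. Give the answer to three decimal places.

19.96 wt% MnO ÷ 70.937 g/mol = 0.28138 mol, giving 0.28138 Mn and 0.28138 O.
23.29 wt% FeO ÷ 71.844 g/mol = 0.32417 mol, giving 0.32417 Fe and 0.32417 O.
20.83 wt% Al2O3 ÷ 101.961 g/mol = 0.20429 mol, giving 0.40858 Al and 0.61287 O.
35.91 wt% SiO2 ÷ 60.083 g/mol = 0.59767 mol, giving 0.59767 Si and 1.19534 O.
Oxygen sums to 2.41376; scaling by 12/2.41376 = 4.97150 puts the formula on 12 O.
Mn: 0.28138 × 4.97150 = 1.399 atoms per formula unit.

1.399 Mn apfu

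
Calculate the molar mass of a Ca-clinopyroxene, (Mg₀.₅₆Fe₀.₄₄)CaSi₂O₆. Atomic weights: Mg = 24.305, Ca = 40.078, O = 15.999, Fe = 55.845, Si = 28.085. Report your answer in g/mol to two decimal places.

M = 0.56(24.305) + 0.44(55.845) + 1(40.078) + 2(28.085) + 6(15.999)

230.42 g/mol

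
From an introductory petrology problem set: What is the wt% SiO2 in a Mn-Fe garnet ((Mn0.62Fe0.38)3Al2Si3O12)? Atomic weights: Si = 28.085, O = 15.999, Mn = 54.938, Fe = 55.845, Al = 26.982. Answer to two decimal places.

36.34 wt%

Molar mass of (Mn0.62Fe0.38)3Al2Si3O12 = 1.86·54.938 + 1.14·55.845 + 2·26.982 + 3·28.085 + 12·15.999 = 496.055 g/mol.
Each formula unit contains 3 Si, equivalent to 3/1 = 3.0000 mol SiO2.
M(SiO2) = 1×28.085 + 2×15.999 = 60.083 g/mol.
Mass of SiO2 per formula unit = 3.0000 × 60.083 = 180.249 g.
SiO2 wt% = 180.249 / 496.055 × 100 = 36.34%.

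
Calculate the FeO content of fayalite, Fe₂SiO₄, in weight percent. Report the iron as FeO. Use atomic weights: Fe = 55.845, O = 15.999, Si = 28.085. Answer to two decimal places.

70.51 wt%

Molar mass of Fe₂SiO₄ = 2×55.845 + 1×28.085 + 4×15.999 = 203.771 g/mol.
Each formula unit contains 2 Fe, equivalent to 2/1 = 2.0000 mol FeO.
M(FeO) = 1×55.845 + 1×15.999 = 71.844 g/mol.
Mass of FeO per formula unit = 2.0000 × 71.844 = 143.688 g.
FeO wt% = 143.688 / 203.771 × 100 = 70.51%.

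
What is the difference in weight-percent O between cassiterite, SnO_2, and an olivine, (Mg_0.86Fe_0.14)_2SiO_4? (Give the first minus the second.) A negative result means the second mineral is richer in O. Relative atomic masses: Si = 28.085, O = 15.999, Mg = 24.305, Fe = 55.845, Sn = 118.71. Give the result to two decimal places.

M(SnO_2) = 150.708 g/mol, so wt% O = 31.998/150.708 × 100 = 21.23%.
M((Mg_0.86Fe_0.14)_2SiO_4) = 149.522 g/mol, so wt% O = 63.996/149.522 × 100 = 42.80%.
21.23 − 42.80 = -21.57 pp.

-21.57 percentage points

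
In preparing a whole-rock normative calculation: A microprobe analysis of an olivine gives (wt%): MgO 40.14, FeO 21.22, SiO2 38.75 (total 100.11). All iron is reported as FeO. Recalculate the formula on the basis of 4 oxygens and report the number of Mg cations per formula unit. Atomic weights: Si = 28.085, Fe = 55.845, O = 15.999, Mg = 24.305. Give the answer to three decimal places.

1.543 Mg apfu

MgO (M=40.304): mol = 0.99593; Mg = 0.99593, O = 0.99593.
FeO (M=71.844): mol = 0.29536; Fe = 0.29536, O = 0.29536.
SiO2 (M=60.083): mol = 0.64494; Si = 0.64494, O = 1.28988.
ΣO = 2.58117; factor = 4/ΣO = 1.54968.
Mg apfu = 0.99593 × 1.54968 = 1.543.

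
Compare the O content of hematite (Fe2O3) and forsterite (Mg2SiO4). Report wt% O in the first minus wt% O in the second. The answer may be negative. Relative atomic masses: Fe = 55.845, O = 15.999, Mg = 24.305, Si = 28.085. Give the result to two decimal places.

-15.43 percentage points

O in Fe2O3: molar mass 159.687 g/mol; 3×15.999 = 47.997 g → 30.06 wt%.
O in Mg2SiO4: molar mass 140.691 g/mol; 4×15.999 = 63.996 g → 45.49 wt%.
Difference = 30.06 − 45.49 = -15.43 percentage points.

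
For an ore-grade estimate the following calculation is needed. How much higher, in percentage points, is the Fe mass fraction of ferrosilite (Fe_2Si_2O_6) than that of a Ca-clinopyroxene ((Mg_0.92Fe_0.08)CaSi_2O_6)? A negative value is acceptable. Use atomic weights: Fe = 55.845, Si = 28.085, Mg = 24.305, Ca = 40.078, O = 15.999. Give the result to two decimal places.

Fe in Fe_2Si_2O_6: molar mass 263.854 g/mol; 2×55.845 = 111.690 g → 42.33 wt%.
Fe in (Mg_0.92Fe_0.08)CaSi_2O_6: molar mass 219.070 g/mol; 0.08×55.845 = 4.468 g → 2.04 wt%.
Difference = 42.33 − 2.04 = 40.29 percentage points.

40.29 percentage points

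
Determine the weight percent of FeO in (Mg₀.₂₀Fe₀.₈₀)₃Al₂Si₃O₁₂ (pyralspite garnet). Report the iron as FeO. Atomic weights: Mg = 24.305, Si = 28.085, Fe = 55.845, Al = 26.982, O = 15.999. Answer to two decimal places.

M((Mg₀.₂₀Fe₀.₈₀)₃Al₂Si₃O₁₂) = 478.818 g/mol; M(FeO) = 71.844 g/mol.
Moles FeO per formula unit = 2.40 Fe ÷ 1 = 2.4000.
FeO fraction = (2.4000 × 71.844) / 478.818 = 172.426/478.818 = 0.3601.

36.01 wt%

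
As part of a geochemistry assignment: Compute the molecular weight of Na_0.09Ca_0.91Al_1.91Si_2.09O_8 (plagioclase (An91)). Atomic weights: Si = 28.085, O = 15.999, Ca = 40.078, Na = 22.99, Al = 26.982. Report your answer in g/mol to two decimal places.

The formula mass is the sum 0.09·22.99 + 0.91·40.078 + 1.91·26.982 + 2.09·28.085 + 8·15.999.

276.77 g/mol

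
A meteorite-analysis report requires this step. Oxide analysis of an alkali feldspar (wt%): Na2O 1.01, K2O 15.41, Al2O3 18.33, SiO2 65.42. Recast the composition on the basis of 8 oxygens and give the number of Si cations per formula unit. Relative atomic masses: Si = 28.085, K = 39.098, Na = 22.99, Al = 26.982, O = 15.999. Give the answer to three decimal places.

1.01 wt% Na2O ÷ 61.979 g/mol = 0.01630 mol, giving 0.03260 Na and 0.01630 O.
15.41 wt% K2O ÷ 94.195 g/mol = 0.16360 mol, giving 0.32720 K and 0.16360 O.
18.33 wt% Al2O3 ÷ 101.961 g/mol = 0.17977 mol, giving 0.35954 Al and 0.53931 O.
65.42 wt% SiO2 ÷ 60.083 g/mol = 1.08883 mol, giving 1.08883 Si and 2.17766 O.
Oxygen sums to 2.89687; scaling by 8/2.89687 = 2.76160 puts the formula on 8 O.
Si: 1.08883 × 2.76160 = 3.007 atoms per formula unit.

3.007 Si apfu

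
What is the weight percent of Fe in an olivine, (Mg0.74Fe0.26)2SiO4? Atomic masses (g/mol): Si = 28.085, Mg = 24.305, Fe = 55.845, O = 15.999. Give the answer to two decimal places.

18.49 mass %

Formula mass = 1.48·24.305 + 0.52·55.845 + 1·28.085 + 4·15.999 = 157.092 g/mol, of which 29.039 g is Fe.
So Fe makes up 29.039/157.092 = 0.1849 of the mass, i.e. 18.49%.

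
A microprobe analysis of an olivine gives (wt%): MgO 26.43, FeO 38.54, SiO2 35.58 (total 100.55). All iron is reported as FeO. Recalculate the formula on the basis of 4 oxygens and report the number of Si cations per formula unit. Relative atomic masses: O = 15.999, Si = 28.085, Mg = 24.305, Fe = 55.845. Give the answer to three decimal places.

26.43 wt% MgO ÷ 40.304 g/mol = 0.65577 mol, giving 0.65577 Mg and 0.65577 O.
38.54 wt% FeO ÷ 71.844 g/mol = 0.53644 mol, giving 0.53644 Fe and 0.53644 O.
35.58 wt% SiO2 ÷ 60.083 g/mol = 0.59218 mol, giving 0.59218 Si and 1.18436 O.
Oxygen sums to 2.37657; scaling by 4/2.37657 = 1.68310 puts the formula on 4 O.
Si: 0.59218 × 1.68310 = 0.997 atoms per formula unit.

0.997 Si apfu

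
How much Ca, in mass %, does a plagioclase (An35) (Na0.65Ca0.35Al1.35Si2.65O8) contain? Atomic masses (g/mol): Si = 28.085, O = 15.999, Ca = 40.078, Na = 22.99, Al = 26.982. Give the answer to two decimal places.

M(Na0.65Ca0.35Al1.35Si2.65O8) = 267.814 g/mol.
Ca contributes 0.35 × 40.078 = 14.027 g per mole.
14.027/267.814 = 0.0524 → 5.24%.

5.24 mass %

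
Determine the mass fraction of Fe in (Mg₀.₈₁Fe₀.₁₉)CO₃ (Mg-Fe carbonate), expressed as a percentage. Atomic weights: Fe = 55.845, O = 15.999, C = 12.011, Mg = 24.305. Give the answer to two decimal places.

Formula mass = 0.81·24.305 + 0.19·55.845 + 1·12.011 + 3·15.999 = 90.306 g/mol, of which 10.611 g is Fe.
So Fe makes up 10.611/90.306 = 0.1175 of the mass, i.e. 11.75%.

11.75 weight percent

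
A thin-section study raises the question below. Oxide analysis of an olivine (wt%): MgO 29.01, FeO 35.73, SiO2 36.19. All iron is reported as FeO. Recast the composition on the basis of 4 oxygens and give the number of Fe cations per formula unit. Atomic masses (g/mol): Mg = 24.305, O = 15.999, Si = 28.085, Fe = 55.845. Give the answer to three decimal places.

MgO (M=40.304): mol = 0.71978; Mg = 0.71978, O = 0.71978.
FeO (M=71.844): mol = 0.49733; Fe = 0.49733, O = 0.49733.
SiO2 (M=60.083): mol = 0.60233; Si = 0.60233, O = 1.20466.
ΣO = 2.42177; factor = 4/ΣO = 1.65168.
Fe apfu = 0.49733 × 1.65168 = 0.821.

0.821 Fe apfu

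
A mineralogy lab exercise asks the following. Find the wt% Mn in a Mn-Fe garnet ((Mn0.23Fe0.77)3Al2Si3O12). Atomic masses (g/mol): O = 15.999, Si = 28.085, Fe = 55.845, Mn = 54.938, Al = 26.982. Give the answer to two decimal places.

7.63 wt%

Molar mass of (Mn0.23Fe0.77)3Al2Si3O12: 0.69·54.938 + 2.31·55.845 + 2·26.982 + 3·28.085 + 12·15.999 = 497.116 g/mol.
Mass of Mn per formula unit: 0.69 × 54.938 = 37.907 g.
Weight fraction Mn = 37.907 / 497.116 = 0.0763.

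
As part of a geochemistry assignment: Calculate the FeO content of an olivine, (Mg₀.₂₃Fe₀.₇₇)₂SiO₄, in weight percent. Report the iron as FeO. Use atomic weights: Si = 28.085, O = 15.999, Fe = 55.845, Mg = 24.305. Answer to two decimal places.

Molar mass of (Mg₀.₂₃Fe₀.₇₇)₂SiO₄ = 0.46·24.305 + 1.54·55.845 + 1·28.085 + 4·15.999 = 189.263 g/mol.
Each formula unit contains 1.54 Fe, equivalent to 1.54/1 = 1.5400 mol FeO.
M(FeO) = 1×55.845 + 1×15.999 = 71.844 g/mol.
Mass of FeO per formula unit = 1.5400 × 71.844 = 110.640 g.
FeO wt% = 110.640 / 189.263 × 100 = 58.46%.

58.46 wt%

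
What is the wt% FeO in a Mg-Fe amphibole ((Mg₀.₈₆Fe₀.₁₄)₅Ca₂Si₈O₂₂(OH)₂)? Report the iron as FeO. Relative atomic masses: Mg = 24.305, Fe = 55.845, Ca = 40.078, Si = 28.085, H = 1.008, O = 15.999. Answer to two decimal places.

M((Mg₀.₈₆Fe₀.₁₄)₅Ca₂Si₈O₂₂(OH)₂) = 834.431 g/mol; M(FeO) = 71.844 g/mol.
Moles FeO per formula unit = 0.70 Fe ÷ 1 = 0.7000.
FeO fraction = (0.7000 × 71.844) / 834.431 = 50.291/834.431 = 0.0603.

6.03 wt%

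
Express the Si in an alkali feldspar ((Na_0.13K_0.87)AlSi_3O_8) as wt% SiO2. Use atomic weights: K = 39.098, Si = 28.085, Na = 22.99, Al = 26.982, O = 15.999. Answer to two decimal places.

65.25 wt%

M((Na_0.13K_0.87)AlSi_3O_8) = 276.233 g/mol; M(SiO2) = 60.083 g/mol.
Moles SiO2 per formula unit = 3 Si ÷ 1 = 3.0000.
SiO2 fraction = (3.0000 × 60.083) / 276.233 = 180.249/276.233 = 0.6525.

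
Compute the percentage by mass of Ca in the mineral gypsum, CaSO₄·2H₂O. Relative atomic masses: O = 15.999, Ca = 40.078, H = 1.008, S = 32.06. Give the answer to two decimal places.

M(CaSO₄·2H₂O) = 172.164 g/mol.
Ca contributes 1 × 40.078 = 40.078 g per mole.
40.078/172.164 = 0.2328 → 23.28%.

23.28 weight percent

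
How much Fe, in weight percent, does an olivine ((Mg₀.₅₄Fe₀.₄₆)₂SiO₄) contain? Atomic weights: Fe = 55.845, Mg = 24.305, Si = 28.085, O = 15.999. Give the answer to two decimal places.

M((Mg₀.₅₄Fe₀.₄₆)₂SiO₄) = 169.708 g/mol.
Fe contributes 0.92 × 55.845 = 51.377 g per mole.
51.377/169.708 = 0.3027 → 30.27%.

30.27 weight percent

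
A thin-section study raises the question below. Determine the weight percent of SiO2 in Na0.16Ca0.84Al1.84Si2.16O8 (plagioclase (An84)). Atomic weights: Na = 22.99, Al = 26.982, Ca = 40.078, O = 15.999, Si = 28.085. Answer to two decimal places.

47.08 wt%

Formula mass = 275.646 g/mol.
2.16 Si → 2.1600 mol SiO2 per formula unit; M(SiO2) = 60.083, so SiO2 mass = 129.779 g.
129.779/275.646 × 100 = 47.08 wt%.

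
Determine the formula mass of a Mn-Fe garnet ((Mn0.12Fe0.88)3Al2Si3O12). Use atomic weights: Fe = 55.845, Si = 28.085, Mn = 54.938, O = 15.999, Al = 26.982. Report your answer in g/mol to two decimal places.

497.42 g/mol

The formula mass is the sum 0.36*54.938 + 2.64*55.845 + 2*26.982 + 3*28.085 + 12*15.999.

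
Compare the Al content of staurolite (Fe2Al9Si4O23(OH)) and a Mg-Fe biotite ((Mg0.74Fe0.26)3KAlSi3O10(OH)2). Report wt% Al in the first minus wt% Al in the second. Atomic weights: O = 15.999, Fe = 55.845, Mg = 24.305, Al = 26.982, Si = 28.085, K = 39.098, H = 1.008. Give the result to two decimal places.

22.40 percentage points

M(Fe2Al9Si4O23(OH)) = 851.852 g/mol, so wt% Al = 242.838/851.852 × 100 = 28.51%.
M((Mg0.74Fe0.26)3KAlSi3O10(OH)2) = 441.855 g/mol, so wt% Al = 26.982/441.855 × 100 = 6.11%.
28.51 − 6.11 = 22.40 pp.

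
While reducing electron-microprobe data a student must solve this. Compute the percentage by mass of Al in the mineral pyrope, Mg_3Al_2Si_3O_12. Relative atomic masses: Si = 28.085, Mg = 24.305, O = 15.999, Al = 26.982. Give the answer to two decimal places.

13.39 mass %

M(Mg_3Al_2Si_3O_12) = 403.122 g/mol.
Al contributes 2 × 26.982 = 53.964 g per mole.
53.964/403.122 = 0.1339 → 13.39%.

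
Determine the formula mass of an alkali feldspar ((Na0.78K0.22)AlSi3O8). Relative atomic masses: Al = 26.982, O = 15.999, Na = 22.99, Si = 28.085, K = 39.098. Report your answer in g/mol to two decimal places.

M = 0.78×22.99 + 0.22×39.098 + 1×26.982 + 3×28.085 + 8×15.999

265.76 g/mol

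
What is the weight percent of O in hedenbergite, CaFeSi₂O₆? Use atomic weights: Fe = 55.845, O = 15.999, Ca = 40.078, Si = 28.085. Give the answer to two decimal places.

Formula mass = 1·40.078 + 1·55.845 + 2·28.085 + 6·15.999 = 248.087 g/mol, of which 95.994 g is O.
So O makes up 95.994/248.087 = 0.3869 of the mass, i.e. 38.69%.

38.69 weight percent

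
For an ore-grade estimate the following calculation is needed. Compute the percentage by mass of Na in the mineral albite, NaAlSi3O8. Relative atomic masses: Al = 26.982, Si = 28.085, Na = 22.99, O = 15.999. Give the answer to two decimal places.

8.77 weight percent

M(NaAlSi3O8) = 262.219 g/mol.
Na contributes 1 × 22.99 = 22.990 g per mole.
22.990/262.219 = 0.0877 → 8.77%.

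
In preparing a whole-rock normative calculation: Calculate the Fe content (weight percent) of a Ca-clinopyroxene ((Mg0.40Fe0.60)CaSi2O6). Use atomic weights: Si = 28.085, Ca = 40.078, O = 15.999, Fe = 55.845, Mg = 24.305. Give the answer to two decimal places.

14.23 weight percent

Formula mass = 0.40×24.305 + 0.60×55.845 + 1×40.078 + 2×28.085 + 6×15.999 = 235.471 g/mol, of which 33.507 g is Fe.
So Fe makes up 33.507/235.471 = 0.1423 of the mass, i.e. 14.23%.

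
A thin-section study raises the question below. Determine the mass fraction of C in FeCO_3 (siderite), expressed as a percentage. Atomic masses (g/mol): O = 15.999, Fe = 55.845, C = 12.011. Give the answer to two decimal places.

Molar mass of FeCO_3: 1*55.845 + 1*12.011 + 3*15.999 = 115.853 g/mol.
Mass of C per formula unit: 1 × 12.011 = 12.011 g.
Weight fraction C = 12.011 / 115.853 = 0.1037.

10.37 mass %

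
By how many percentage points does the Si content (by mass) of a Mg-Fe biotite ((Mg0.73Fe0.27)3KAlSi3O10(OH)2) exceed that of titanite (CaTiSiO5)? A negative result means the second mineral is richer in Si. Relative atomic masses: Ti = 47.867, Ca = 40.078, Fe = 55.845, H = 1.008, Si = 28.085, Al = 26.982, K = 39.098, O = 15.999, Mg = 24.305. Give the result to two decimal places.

4.70 percentage points

M((Mg0.73Fe0.27)3KAlSi3O10(OH)2) = 442.801 g/mol, so wt% Si = 84.255/442.801 × 100 = 19.03%.
M(CaTiSiO5) = 196.025 g/mol, so wt% Si = 28.085/196.025 × 100 = 14.33%.
19.03 − 14.33 = 4.70 pp.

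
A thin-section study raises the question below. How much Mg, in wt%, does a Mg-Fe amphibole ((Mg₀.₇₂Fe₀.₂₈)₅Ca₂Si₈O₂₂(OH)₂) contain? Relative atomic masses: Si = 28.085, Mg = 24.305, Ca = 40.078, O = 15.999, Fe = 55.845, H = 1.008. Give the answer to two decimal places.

Formula mass = 3.60·24.305 + 1.40·55.845 + 2·40.078 + 8·28.085 + 24·15.999 + 2·1.008 = 856.509 g/mol, of which 87.498 g is Mg.
So Mg makes up 87.498/856.509 = 0.1022 of the mass, i.e. 10.22%.

10.22 wt%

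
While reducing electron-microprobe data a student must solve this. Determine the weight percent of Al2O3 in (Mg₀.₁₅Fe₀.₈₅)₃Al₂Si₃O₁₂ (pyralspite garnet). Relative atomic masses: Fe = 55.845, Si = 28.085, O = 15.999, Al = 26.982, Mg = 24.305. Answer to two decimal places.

M((Mg₀.₁₅Fe₀.₈₅)₃Al₂Si₃O₁₂) = 483.549 g/mol; M(Al2O3) = 101.961 g/mol.
Moles Al2O3 per formula unit = 2 Al ÷ 2 = 1.0000.
Al2O3 fraction = (1.0000 × 101.961) / 483.549 = 101.961/483.549 = 0.2109.

21.09 wt%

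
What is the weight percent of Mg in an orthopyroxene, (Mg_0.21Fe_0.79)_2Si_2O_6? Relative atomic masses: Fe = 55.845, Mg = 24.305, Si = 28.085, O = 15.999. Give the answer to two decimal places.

Molar mass of (Mg_0.21Fe_0.79)_2Si_2O_6: 0.42×24.305 + 1.58×55.845 + 2×28.085 + 6×15.999 = 250.607 g/mol.
Mass of Mg per formula unit: 0.42 × 24.305 = 10.208 g.
Weight fraction Mg = 10.208 / 250.607 = 0.0407.

4.07 mass %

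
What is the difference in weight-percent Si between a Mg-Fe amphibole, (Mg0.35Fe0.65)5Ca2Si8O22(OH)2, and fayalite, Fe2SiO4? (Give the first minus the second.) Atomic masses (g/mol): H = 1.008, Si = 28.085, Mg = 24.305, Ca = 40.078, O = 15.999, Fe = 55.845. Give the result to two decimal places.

10.78 percentage points

First mineral: 224.680 g Si in 914.858 g formula = 24.56 wt% Si.
Second mineral: 28.085 g Si in 203.771 g formula = 13.78 wt% Si.
24.56% − 13.78% gives a difference of 10.78 percentage points.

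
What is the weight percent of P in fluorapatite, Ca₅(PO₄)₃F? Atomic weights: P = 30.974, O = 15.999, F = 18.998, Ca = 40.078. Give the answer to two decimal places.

18.43 weight percent

Molar mass of Ca₅(PO₄)₃F: 5·40.078 + 3·30.974 + 12·15.999 + 1·18.998 = 504.298 g/mol.
Mass of P per formula unit: 3 × 30.974 = 92.922 g.
Weight fraction P = 92.922 / 504.298 = 0.1843.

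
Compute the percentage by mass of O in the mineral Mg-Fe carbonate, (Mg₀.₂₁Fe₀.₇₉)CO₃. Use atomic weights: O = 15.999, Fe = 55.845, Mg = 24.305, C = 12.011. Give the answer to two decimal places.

43.94 wt%

Formula mass = 0.21×24.305 + 0.79×55.845 + 1×12.011 + 3×15.999 = 109.230 g/mol, of which 47.997 g is O.
So O makes up 47.997/109.230 = 0.4394 of the mass, i.e. 43.94%.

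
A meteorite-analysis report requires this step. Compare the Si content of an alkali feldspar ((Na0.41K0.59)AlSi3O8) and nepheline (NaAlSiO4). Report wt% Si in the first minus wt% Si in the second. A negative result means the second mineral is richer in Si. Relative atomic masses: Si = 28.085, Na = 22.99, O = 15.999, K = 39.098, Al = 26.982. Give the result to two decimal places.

11.24 percentage points

First mineral: 84.255 g Si in 271.723 g formula = 31.01 wt% Si.
Second mineral: 28.085 g Si in 142.053 g formula = 19.77 wt% Si.
31.01% − 19.77% gives a difference of 11.24 percentage points.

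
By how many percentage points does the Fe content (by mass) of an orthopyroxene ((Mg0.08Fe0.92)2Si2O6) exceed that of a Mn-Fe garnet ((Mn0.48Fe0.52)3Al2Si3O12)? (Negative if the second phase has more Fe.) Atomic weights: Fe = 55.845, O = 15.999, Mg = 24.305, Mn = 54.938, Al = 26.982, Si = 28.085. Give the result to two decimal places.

22.15 percentage points

First mineral: 102.755 g Fe in 258.808 g formula = 39.70 wt% Fe.
Second mineral: 87.118 g Fe in 496.436 g formula = 17.55 wt% Fe.
39.70% − 17.55% gives a difference of 22.15 percentage points.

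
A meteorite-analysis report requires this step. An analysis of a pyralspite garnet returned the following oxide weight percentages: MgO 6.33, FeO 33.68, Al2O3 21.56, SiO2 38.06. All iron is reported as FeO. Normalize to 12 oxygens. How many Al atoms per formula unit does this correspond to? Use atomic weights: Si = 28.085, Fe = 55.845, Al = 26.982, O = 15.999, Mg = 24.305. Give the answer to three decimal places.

MgO (M=40.304): mol = 0.15706; Mg = 0.15706, O = 0.15706.
FeO (M=71.844): mol = 0.46879; Fe = 0.46879, O = 0.46879.
Al2O3 (M=101.961): mol = 0.21145; Al = 0.42290, O = 0.63435.
SiO2 (M=60.083): mol = 0.63346; Si = 0.63346, O = 1.26692.
ΣO = 2.52712; factor = 12/ΣO = 4.74849.
Al apfu = 0.42290 × 4.74849 = 2.008.

2.008 Al apfu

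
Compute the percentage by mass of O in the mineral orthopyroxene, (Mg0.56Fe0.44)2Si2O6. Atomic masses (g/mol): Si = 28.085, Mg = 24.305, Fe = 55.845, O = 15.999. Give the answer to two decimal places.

Molar mass of (Mg0.56Fe0.44)2Si2O6: 1.12*24.305 + 0.88*55.845 + 2*28.085 + 6*15.999 = 228.529 g/mol.
Mass of O per formula unit: 6 × 15.999 = 95.994 g.
Weight fraction O = 95.994 / 228.529 = 0.4201.

42.01 mass %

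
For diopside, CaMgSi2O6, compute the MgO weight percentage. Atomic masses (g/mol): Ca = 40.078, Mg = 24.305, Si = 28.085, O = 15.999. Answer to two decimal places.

Molar mass of CaMgSi2O6 = 1·40.078 + 1·24.305 + 2·28.085 + 6·15.999 = 216.547 g/mol.
Each formula unit contains 1 Mg, equivalent to 1/1 = 1.0000 mol MgO.
M(MgO) = 1×24.305 + 1×15.999 = 40.304 g/mol.
Mass of MgO per formula unit = 1.0000 × 40.304 = 40.304 g.
MgO wt% = 40.304 / 216.547 × 100 = 18.61%.

18.61 wt%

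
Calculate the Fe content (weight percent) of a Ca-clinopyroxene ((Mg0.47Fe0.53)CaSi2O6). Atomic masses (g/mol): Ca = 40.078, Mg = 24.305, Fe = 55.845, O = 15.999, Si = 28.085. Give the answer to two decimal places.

Formula mass = 0.47·24.305 + 0.53·55.845 + 1·40.078 + 2·28.085 + 6·15.999 = 233.263 g/mol, of which 29.598 g is Fe.
So Fe makes up 29.598/233.263 = 0.1269 of the mass, i.e. 12.69%.

12.69 weight percent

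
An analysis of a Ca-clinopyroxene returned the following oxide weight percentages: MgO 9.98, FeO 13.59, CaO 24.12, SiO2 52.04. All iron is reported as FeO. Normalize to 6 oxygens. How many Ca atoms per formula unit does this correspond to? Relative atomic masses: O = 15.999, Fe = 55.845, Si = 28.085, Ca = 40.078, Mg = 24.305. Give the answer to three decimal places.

0.993 Ca apfu

MgO (M=40.304): mol = 0.24762; Mg = 0.24762, O = 0.24762.
FeO (M=71.844): mol = 0.18916; Fe = 0.18916, O = 0.18916.
CaO (M=56.077): mol = 0.43012; Ca = 0.43012, O = 0.43012.
SiO2 (M=60.083): mol = 0.86614; Si = 0.86614, O = 1.73228.
ΣO = 2.59918; factor = 6/ΣO = 2.30842.
Ca apfu = 0.43012 × 2.30842 = 0.993.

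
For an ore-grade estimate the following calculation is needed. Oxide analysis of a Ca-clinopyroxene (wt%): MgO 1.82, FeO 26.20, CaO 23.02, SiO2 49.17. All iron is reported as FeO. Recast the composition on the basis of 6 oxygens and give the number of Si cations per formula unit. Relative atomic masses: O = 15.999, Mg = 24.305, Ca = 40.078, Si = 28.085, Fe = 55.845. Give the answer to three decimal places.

1.998 Si apfu

MgO: 1.82/40.304 = 0.04516 mol → 0.04516 mol Mg, 0.04516 mol O.
FeO: 26.20/71.844 = 0.36468 mol → 0.36468 mol Fe, 0.36468 mol O.
CaO: 23.02/56.077 = 0.41051 mol → 0.41051 mol Ca, 0.41051 mol O.
SiO2: 49.17/60.083 = 0.81837 mol → 0.81837 mol Si, 1.63674 mol O.
Total oxygen = 2.45709 mol. Normalization factor = 6/2.45709 = 2.44191.
Si per 6 O = 0.81837 × 2.44191 = 1.998.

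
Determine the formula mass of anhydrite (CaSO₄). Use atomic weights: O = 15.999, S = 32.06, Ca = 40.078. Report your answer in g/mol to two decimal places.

136.13 g/mol

Ca: 1 × 40.078 = 40.0780
S: 1 × 32.06 = 32.0600
O: 4 × 15.999 = 63.9960
Summing the contributions gives the formula mass.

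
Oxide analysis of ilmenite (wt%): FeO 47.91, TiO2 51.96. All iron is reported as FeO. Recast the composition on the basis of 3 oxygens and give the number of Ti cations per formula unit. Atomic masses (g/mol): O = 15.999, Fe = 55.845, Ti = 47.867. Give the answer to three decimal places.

0.992 Ti apfu

47.91 wt% FeO ÷ 71.844 g/mol = 0.66686 mol, giving 0.66686 Fe and 0.66686 O.
51.96 wt% TiO2 ÷ 79.865 g/mol = 0.65060 mol, giving 0.65060 Ti and 1.30120 O.
Oxygen sums to 1.96806; scaling by 3/1.96806 = 1.52434 puts the formula on 3 O.
Ti: 0.65060 × 1.52434 = 0.992 atoms per formula unit.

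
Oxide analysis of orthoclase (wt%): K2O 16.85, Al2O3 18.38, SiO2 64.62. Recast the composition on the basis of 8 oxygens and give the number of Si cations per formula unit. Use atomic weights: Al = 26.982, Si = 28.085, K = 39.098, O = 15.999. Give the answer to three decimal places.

16.85 wt% K2O ÷ 94.195 g/mol = 0.17888 mol, giving 0.35776 K and 0.17888 O.
18.38 wt% Al2O3 ÷ 101.961 g/mol = 0.18027 mol, giving 0.36054 Al and 0.54081 O.
64.62 wt% SiO2 ÷ 60.083 g/mol = 1.07551 mol, giving 1.07551 Si and 2.15102 O.
Oxygen sums to 2.87071; scaling by 8/2.87071 = 2.78677 puts the formula on 8 O.
Si: 1.07551 × 2.78677 = 2.997 atoms per formula unit.

2.997 Si apfu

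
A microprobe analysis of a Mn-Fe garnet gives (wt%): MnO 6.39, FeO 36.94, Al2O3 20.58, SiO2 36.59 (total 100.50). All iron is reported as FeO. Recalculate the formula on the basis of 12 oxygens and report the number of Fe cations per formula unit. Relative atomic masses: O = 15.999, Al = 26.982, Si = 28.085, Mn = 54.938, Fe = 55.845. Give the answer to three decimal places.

MnO (M=70.937): mol = 0.09008; Mn = 0.09008, O = 0.09008.
FeO (M=71.844): mol = 0.51417; Fe = 0.51417, O = 0.51417.
Al2O3 (M=101.961): mol = 0.20184; Al = 0.40368, O = 0.60552.
SiO2 (M=60.083): mol = 0.60899; Si = 0.60899, O = 1.21798.
ΣO = 2.42775; factor = 12/ΣO = 4.94285.
Fe apfu = 0.51417 × 4.94285 = 2.541.

2.541 Fe apfu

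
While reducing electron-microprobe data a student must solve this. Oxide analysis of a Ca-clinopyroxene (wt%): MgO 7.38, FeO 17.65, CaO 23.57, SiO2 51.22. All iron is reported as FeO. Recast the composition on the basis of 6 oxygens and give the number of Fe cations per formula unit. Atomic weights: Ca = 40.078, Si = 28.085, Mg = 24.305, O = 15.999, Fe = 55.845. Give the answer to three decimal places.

0.577 Fe apfu

7.38 wt% MgO ÷ 40.304 g/mol = 0.18311 mol, giving 0.18311 Mg and 0.18311 O.
17.65 wt% FeO ÷ 71.844 g/mol = 0.24567 mol, giving 0.24567 Fe and 0.24567 O.
23.57 wt% CaO ÷ 56.077 g/mol = 0.42031 mol, giving 0.42031 Ca and 0.42031 O.
51.22 wt% SiO2 ÷ 60.083 g/mol = 0.85249 mol, giving 0.85249 Si and 1.70498 O.
Oxygen sums to 2.55407; scaling by 6/2.55407 = 2.34919 puts the formula on 6 O.
Fe: 0.24567 × 2.34919 = 0.577 atoms per formula unit.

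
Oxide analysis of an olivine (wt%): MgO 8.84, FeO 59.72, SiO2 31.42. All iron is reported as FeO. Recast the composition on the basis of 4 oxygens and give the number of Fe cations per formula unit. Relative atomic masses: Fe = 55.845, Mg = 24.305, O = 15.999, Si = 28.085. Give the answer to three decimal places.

1.586 Fe apfu

8.84 wt% MgO ÷ 40.304 g/mol = 0.21933 mol, giving 0.21933 Mg and 0.21933 O.
59.72 wt% FeO ÷ 71.844 g/mol = 0.83125 mol, giving 0.83125 Fe and 0.83125 O.
31.42 wt% SiO2 ÷ 60.083 g/mol = 0.52294 mol, giving 0.52294 Si and 1.04588 O.
Oxygen sums to 2.09646; scaling by 4/2.09646 = 1.90798 puts the formula on 4 O.
Fe: 0.83125 × 1.90798 = 1.586 atoms per formula unit.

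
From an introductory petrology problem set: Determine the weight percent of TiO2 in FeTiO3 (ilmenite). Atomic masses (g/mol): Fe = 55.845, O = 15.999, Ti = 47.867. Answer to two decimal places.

52.64 wt%

Formula mass = 151.709 g/mol.
1 Ti → 1.0000 mol TiO2 per formula unit; M(TiO2) = 79.865, so TiO2 mass = 79.865 g.
79.865/151.709 × 100 = 52.64 wt%.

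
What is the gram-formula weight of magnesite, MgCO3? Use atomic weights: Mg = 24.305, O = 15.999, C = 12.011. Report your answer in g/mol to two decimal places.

M = 1×24.305 + 1×12.011 + 3×15.999

84.31 g/mol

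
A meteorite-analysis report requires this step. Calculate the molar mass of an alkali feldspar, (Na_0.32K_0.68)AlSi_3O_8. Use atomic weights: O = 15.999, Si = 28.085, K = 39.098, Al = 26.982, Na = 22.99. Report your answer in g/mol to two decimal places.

273.17 g/mol

The formula mass is the sum 0.32*22.99 + 0.68*39.098 + 1*26.982 + 3*28.085 + 8*15.999.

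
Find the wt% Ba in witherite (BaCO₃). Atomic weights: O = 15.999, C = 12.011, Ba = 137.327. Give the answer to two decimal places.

Formula mass = 1·137.327 + 1·12.011 + 3·15.999 = 197.335 g/mol, of which 137.327 g is Ba.
So Ba makes up 137.327/197.335 = 0.6959 of the mass, i.e. 69.59%.

69.59 weight percent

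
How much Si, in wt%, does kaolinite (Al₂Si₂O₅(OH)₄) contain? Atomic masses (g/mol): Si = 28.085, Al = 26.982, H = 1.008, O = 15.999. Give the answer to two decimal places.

21.76 wt%

Formula mass = 2×26.982 + 2×28.085 + 9×15.999 + 4×1.008 = 258.157 g/mol, of which 56.170 g is Si.
So Si makes up 56.170/258.157 = 0.2176 of the mass, i.e. 21.76%.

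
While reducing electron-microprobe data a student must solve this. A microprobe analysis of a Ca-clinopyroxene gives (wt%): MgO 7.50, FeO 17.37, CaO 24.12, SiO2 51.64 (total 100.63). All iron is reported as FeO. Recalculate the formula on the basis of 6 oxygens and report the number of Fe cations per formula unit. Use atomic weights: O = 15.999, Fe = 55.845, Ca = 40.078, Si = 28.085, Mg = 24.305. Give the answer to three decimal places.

MgO: 7.50/40.304 = 0.18609 mol → 0.18609 mol Mg, 0.18609 mol O.
FeO: 17.37/71.844 = 0.24177 mol → 0.24177 mol Fe, 0.24177 mol O.
CaO: 24.12/56.077 = 0.43012 mol → 0.43012 mol Ca, 0.43012 mol O.
SiO2: 51.64/60.083 = 0.85948 mol → 0.85948 mol Si, 1.71896 mol O.
Total oxygen = 2.57694 mol. Normalization factor = 6/2.57694 = 2.32834.
Fe per 6 O = 0.24177 × 2.32834 = 0.563.

0.563 Fe apfu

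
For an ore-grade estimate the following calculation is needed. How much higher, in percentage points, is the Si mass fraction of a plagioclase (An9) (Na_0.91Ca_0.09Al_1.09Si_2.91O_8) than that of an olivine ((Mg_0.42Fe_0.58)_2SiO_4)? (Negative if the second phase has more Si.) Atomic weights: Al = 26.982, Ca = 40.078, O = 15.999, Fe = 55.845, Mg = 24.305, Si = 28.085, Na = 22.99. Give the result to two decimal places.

15.16 percentage points

M(Na_0.91Ca_0.09Al_1.09Si_2.91O_8) = 263.658 g/mol, so wt% Si = 81.727/263.658 × 100 = 31.00%.
M((Mg_0.42Fe_0.58)_2SiO_4) = 177.277 g/mol, so wt% Si = 28.085/177.277 × 100 = 15.84%.
31.00 − 15.84 = 15.16 pp.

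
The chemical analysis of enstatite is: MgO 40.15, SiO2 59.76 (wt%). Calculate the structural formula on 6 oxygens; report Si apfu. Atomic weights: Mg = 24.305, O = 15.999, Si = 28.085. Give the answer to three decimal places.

MgO (M=40.304): mol = 0.99618; Mg = 0.99618, O = 0.99618.
SiO2 (M=60.083): mol = 0.99462; Si = 0.99462, O = 1.98924.
ΣO = 2.98542; factor = 6/ΣO = 2.00977.
Si apfu = 0.99462 × 2.00977 = 1.999.

1.999 Si apfu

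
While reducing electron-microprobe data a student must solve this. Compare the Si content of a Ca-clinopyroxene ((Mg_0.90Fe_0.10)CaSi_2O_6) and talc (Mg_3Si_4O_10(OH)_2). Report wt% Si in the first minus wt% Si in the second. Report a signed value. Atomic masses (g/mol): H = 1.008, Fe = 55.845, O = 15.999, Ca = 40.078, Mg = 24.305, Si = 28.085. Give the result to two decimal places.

-4.05 percentage points

First mineral: 56.170 g Si in 219.701 g formula = 25.57 wt% Si.
Second mineral: 112.340 g Si in 379.259 g formula = 29.62 wt% Si.
25.57% − 29.62% gives a difference of -4.05 percentage points.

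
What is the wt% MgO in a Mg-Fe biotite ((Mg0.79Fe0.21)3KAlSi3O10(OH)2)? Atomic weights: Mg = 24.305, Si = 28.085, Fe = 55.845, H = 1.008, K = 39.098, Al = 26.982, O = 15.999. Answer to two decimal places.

Molar mass of (Mg0.79Fe0.21)3KAlSi3O10(OH)2 = 2.37×24.305 + 0.63×55.845 + 1×39.098 + 1×26.982 + 3×28.085 + 12×15.999 + 2×1.008 = 437.124 g/mol.
Each formula unit contains 2.37 Mg, equivalent to 2.37/1 = 2.3700 mol MgO.
M(MgO) = 1×24.305 + 1×15.999 = 40.304 g/mol.
Mass of MgO per formula unit = 2.3700 × 40.304 = 95.520 g.
MgO wt% = 95.520 / 437.124 × 100 = 21.85%.

21.85 wt%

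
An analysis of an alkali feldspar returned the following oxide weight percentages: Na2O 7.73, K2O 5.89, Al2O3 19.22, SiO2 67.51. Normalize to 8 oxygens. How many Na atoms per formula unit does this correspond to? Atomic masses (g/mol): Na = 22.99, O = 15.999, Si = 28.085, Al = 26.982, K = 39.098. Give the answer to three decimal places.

0.665 Na apfu

7.73 wt% Na2O ÷ 61.979 g/mol = 0.12472 mol, giving 0.24944 Na and 0.12472 O.
5.89 wt% K2O ÷ 94.195 g/mol = 0.06253 mol, giving 0.12506 K and 0.06253 O.
19.22 wt% Al2O3 ÷ 101.961 g/mol = 0.18850 mol, giving 0.37700 Al and 0.56550 O.
67.51 wt% SiO2 ÷ 60.083 g/mol = 1.12361 mol, giving 1.12361 Si and 2.24722 O.
Oxygen sums to 2.99997; scaling by 8/2.99997 = 2.66669 puts the formula on 8 O.
Na: 0.24944 × 2.66669 = 0.665 atoms per formula unit.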